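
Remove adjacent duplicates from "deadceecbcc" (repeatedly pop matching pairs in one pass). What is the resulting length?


Input: deadceecbcc
Stack-based adjacent duplicate removal:
  Read 'd': push. Stack: d
  Read 'e': push. Stack: de
  Read 'a': push. Stack: dea
  Read 'd': push. Stack: dead
  Read 'c': push. Stack: deadc
  Read 'e': push. Stack: deadce
  Read 'e': matches stack top 'e' => pop. Stack: deadc
  Read 'c': matches stack top 'c' => pop. Stack: dead
  Read 'b': push. Stack: deadb
  Read 'c': push. Stack: deadbc
  Read 'c': matches stack top 'c' => pop. Stack: deadb
Final stack: "deadb" (length 5)

5


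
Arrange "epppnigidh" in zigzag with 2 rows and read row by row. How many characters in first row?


Zigzag "epppnigidh" into 2 rows:
Placing characters:
  'e' => row 0
  'p' => row 1
  'p' => row 0
  'p' => row 1
  'n' => row 0
  'i' => row 1
  'g' => row 0
  'i' => row 1
  'd' => row 0
  'h' => row 1
Rows:
  Row 0: "epngd"
  Row 1: "ppiih"
First row length: 5

5


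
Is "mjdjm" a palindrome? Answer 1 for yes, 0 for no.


Input: mjdjm
Reversed: mjdjm
  Compare pos 0 ('m') with pos 4 ('m'): match
  Compare pos 1 ('j') with pos 3 ('j'): match
Result: palindrome

1


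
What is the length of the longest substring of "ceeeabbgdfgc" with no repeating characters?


Input: "ceeeabbgdfgc"
Sliding window (track last position of each char):
  Position 0 ('c'): window [0,0] length 1 -- new best
  Position 1 ('e'): window [0,1] length 2 -- new best
  Position 2 ('e'): repeat (last at 1), move window start to 2
  Position 2 ('e'): window [2,2] length 1
  Position 3 ('e'): repeat (last at 2), move window start to 3
  Position 3 ('e'): window [3,3] length 1
  Position 4 ('a'): window [3,4] length 2
  Position 5 ('b'): window [3,5] length 3 -- new best
  Position 6 ('b'): repeat (last at 5), move window start to 6
  Position 6 ('b'): window [6,6] length 1
  Position 7 ('g'): window [6,7] length 2
  Position 8 ('d'): window [6,8] length 3
  Position 9 ('f'): window [6,9] length 4 -- new best
  Position 10 ('g'): repeat (last at 7), move window start to 8
  Position 10 ('g'): window [8,10] length 3
  Position 11 ('c'): window [8,11] length 4
Longest substring with no repeats: "bgdf" with length 4

4


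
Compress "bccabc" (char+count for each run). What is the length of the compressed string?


Input: bccabc
Runs:
  'b' x 1 => "b1"
  'c' x 2 => "c2"
  'a' x 1 => "a1"
  'b' x 1 => "b1"
  'c' x 1 => "c1"
Compressed: "b1c2a1b1c1"
Compressed length: 10

10


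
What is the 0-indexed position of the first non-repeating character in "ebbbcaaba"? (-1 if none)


Input: ebbbcaaba
Character frequencies:
  'a': 3
  'b': 4
  'c': 1
  'e': 1
Scanning left to right for freq == 1:
  Position 0 ('e'): unique! => answer = 0

0


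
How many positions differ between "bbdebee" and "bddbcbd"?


Comparing "bbdebee" and "bddbcbd" position by position:
  Position 0: 'b' vs 'b' => same
  Position 1: 'b' vs 'd' => DIFFER
  Position 2: 'd' vs 'd' => same
  Position 3: 'e' vs 'b' => DIFFER
  Position 4: 'b' vs 'c' => DIFFER
  Position 5: 'e' vs 'b' => DIFFER
  Position 6: 'e' vs 'd' => DIFFER
Positions that differ: 5

5


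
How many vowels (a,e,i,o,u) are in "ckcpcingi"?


Input: ckcpcingi
Checking each character:
  'c' at position 0: consonant
  'k' at position 1: consonant
  'c' at position 2: consonant
  'p' at position 3: consonant
  'c' at position 4: consonant
  'i' at position 5: vowel (running total: 1)
  'n' at position 6: consonant
  'g' at position 7: consonant
  'i' at position 8: vowel (running total: 2)
Total vowels: 2

2


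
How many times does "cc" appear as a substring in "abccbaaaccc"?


Searching for "cc" in "abccbaaaccc"
Scanning each position:
  Position 0: "ab" => no
  Position 1: "bc" => no
  Position 2: "cc" => MATCH
  Position 3: "cb" => no
  Position 4: "ba" => no
  Position 5: "aa" => no
  Position 6: "aa" => no
  Position 7: "ac" => no
  Position 8: "cc" => MATCH
  Position 9: "cc" => MATCH
Total occurrences: 3

3


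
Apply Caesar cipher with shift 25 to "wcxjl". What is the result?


Caesar cipher: shift "wcxjl" by 25
  'w' (pos 22) + 25 = pos 21 = 'v'
  'c' (pos 2) + 25 = pos 1 = 'b'
  'x' (pos 23) + 25 = pos 22 = 'w'
  'j' (pos 9) + 25 = pos 8 = 'i'
  'l' (pos 11) + 25 = pos 10 = 'k'
Result: vbwik

vbwik


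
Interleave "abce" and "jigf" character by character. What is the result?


Interleaving "abce" and "jigf":
  Position 0: 'a' from first, 'j' from second => "aj"
  Position 1: 'b' from first, 'i' from second => "bi"
  Position 2: 'c' from first, 'g' from second => "cg"
  Position 3: 'e' from first, 'f' from second => "ef"
Result: ajbicgef

ajbicgef


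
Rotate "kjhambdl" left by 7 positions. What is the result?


Input: "kjhambdl", rotate left by 7
First 7 characters: "kjhambd"
Remaining characters: "l"
Concatenate remaining + first: "l" + "kjhambd" = "lkjhambd"

lkjhambd


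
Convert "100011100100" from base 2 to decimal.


Input: "100011100100" in base 2
Positional expansion:
  Digit '1' (value 1) x 2^11 = 2048
  Digit '0' (value 0) x 2^10 = 0
  Digit '0' (value 0) x 2^9 = 0
  Digit '0' (value 0) x 2^8 = 0
  Digit '1' (value 1) x 2^7 = 128
  Digit '1' (value 1) x 2^6 = 64
  Digit '1' (value 1) x 2^5 = 32
  Digit '0' (value 0) x 2^4 = 0
  Digit '0' (value 0) x 2^3 = 0
  Digit '1' (value 1) x 2^2 = 4
  Digit '0' (value 0) x 2^1 = 0
  Digit '0' (value 0) x 2^0 = 0
Sum = 2276

2276


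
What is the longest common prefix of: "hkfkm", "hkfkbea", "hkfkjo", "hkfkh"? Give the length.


Words: hkfkm, hkfkbea, hkfkjo, hkfkh
  Position 0: all 'h' => match
  Position 1: all 'k' => match
  Position 2: all 'f' => match
  Position 3: all 'k' => match
  Position 4: ('m', 'b', 'j', 'h') => mismatch, stop
LCP = "hkfk" (length 4)

4


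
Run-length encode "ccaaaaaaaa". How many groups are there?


Input: ccaaaaaaaa
Scanning for consecutive runs:
  Group 1: 'c' x 2 (positions 0-1)
  Group 2: 'a' x 8 (positions 2-9)
Total groups: 2

2


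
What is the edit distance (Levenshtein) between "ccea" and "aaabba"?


Computing edit distance: "ccea" -> "aaabba"
DP table:
           a    a    a    b    b    a
      0    1    2    3    4    5    6
  c   1    1    2    3    4    5    6
  c   2    2    2    3    4    5    6
  e   3    3    3    3    4    5    6
  a   4    3    3    3    4    5    5
Edit distance = dp[4][6] = 5

5


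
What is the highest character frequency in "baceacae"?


Input: baceacae
Character counts:
  'a': 3
  'b': 1
  'c': 2
  'e': 2
Maximum frequency: 3

3


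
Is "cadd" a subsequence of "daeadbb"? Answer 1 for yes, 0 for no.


Check if "cadd" is a subsequence of "daeadbb"
Greedy scan:
  Position 0 ('d'): no match needed
  Position 1 ('a'): no match needed
  Position 2 ('e'): no match needed
  Position 3 ('a'): no match needed
  Position 4 ('d'): no match needed
  Position 5 ('b'): no match needed
  Position 6 ('b'): no match needed
Only matched 0/4 characters => not a subsequence

0


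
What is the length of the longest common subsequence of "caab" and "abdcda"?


LCS of "caab" and "abdcda"
DP table:
           a    b    d    c    d    a
      0    0    0    0    0    0    0
  c   0    0    0    0    1    1    1
  a   0    1    1    1    1    1    2
  a   0    1    1    1    1    1    2
  b   0    1    2    2    2    2    2
LCS length = dp[4][6] = 2

2


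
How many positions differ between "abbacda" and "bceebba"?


Comparing "abbacda" and "bceebba" position by position:
  Position 0: 'a' vs 'b' => DIFFER
  Position 1: 'b' vs 'c' => DIFFER
  Position 2: 'b' vs 'e' => DIFFER
  Position 3: 'a' vs 'e' => DIFFER
  Position 4: 'c' vs 'b' => DIFFER
  Position 5: 'd' vs 'b' => DIFFER
  Position 6: 'a' vs 'a' => same
Positions that differ: 6

6


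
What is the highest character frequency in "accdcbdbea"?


Input: accdcbdbea
Character counts:
  'a': 2
  'b': 2
  'c': 3
  'd': 2
  'e': 1
Maximum frequency: 3

3


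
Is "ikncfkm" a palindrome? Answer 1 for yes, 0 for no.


Input: ikncfkm
Reversed: mkfcnki
  Compare pos 0 ('i') with pos 6 ('m'): MISMATCH
  Compare pos 1 ('k') with pos 5 ('k'): match
  Compare pos 2 ('n') with pos 4 ('f'): MISMATCH
Result: not a palindrome

0


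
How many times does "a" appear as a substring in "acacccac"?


Searching for "a" in "acacccac"
Scanning each position:
  Position 0: "a" => MATCH
  Position 1: "c" => no
  Position 2: "a" => MATCH
  Position 3: "c" => no
  Position 4: "c" => no
  Position 5: "c" => no
  Position 6: "a" => MATCH
  Position 7: "c" => no
Total occurrences: 3

3


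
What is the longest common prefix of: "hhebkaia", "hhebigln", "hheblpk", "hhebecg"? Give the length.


Words: hhebkaia, hhebigln, hheblpk, hhebecg
  Position 0: all 'h' => match
  Position 1: all 'h' => match
  Position 2: all 'e' => match
  Position 3: all 'b' => match
  Position 4: ('k', 'i', 'l', 'e') => mismatch, stop
LCP = "hheb" (length 4)

4


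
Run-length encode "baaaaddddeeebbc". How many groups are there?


Input: baaaaddddeeebbc
Scanning for consecutive runs:
  Group 1: 'b' x 1 (positions 0-0)
  Group 2: 'a' x 4 (positions 1-4)
  Group 3: 'd' x 4 (positions 5-8)
  Group 4: 'e' x 3 (positions 9-11)
  Group 5: 'b' x 2 (positions 12-13)
  Group 6: 'c' x 1 (positions 14-14)
Total groups: 6

6


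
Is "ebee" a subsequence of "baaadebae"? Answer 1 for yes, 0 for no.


Check if "ebee" is a subsequence of "baaadebae"
Greedy scan:
  Position 0 ('b'): no match needed
  Position 1 ('a'): no match needed
  Position 2 ('a'): no match needed
  Position 3 ('a'): no match needed
  Position 4 ('d'): no match needed
  Position 5 ('e'): matches sub[0] = 'e'
  Position 6 ('b'): matches sub[1] = 'b'
  Position 7 ('a'): no match needed
  Position 8 ('e'): matches sub[2] = 'e'
Only matched 3/4 characters => not a subsequence

0


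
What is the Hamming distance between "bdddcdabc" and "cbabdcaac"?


Comparing "bdddcdabc" and "cbabdcaac" position by position:
  Position 0: 'b' vs 'c' => differ
  Position 1: 'd' vs 'b' => differ
  Position 2: 'd' vs 'a' => differ
  Position 3: 'd' vs 'b' => differ
  Position 4: 'c' vs 'd' => differ
  Position 5: 'd' vs 'c' => differ
  Position 6: 'a' vs 'a' => same
  Position 7: 'b' vs 'a' => differ
  Position 8: 'c' vs 'c' => same
Total differences (Hamming distance): 7

7


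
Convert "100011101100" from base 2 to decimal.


Input: "100011101100" in base 2
Positional expansion:
  Digit '1' (value 1) x 2^11 = 2048
  Digit '0' (value 0) x 2^10 = 0
  Digit '0' (value 0) x 2^9 = 0
  Digit '0' (value 0) x 2^8 = 0
  Digit '1' (value 1) x 2^7 = 128
  Digit '1' (value 1) x 2^6 = 64
  Digit '1' (value 1) x 2^5 = 32
  Digit '0' (value 0) x 2^4 = 0
  Digit '1' (value 1) x 2^3 = 8
  Digit '1' (value 1) x 2^2 = 4
  Digit '0' (value 0) x 2^1 = 0
  Digit '0' (value 0) x 2^0 = 0
Sum = 2284

2284


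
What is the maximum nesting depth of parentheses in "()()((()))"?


Input: "()()((()))"
Tracking depth:
  Position 0 '(': depth becomes 1
  Position 1 ')': depth becomes 0
  Position 2 '(': depth becomes 1
  Position 3 ')': depth becomes 0
  Position 4 '(': depth becomes 1
  Position 5 '(': depth becomes 2
  Position 6 '(': depth becomes 3
  Position 7 ')': depth becomes 2
  Position 8 ')': depth becomes 1
  Position 9 ')': depth becomes 0
Maximum depth reached: 3

3


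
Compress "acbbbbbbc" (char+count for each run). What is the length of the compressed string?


Input: acbbbbbbc
Runs:
  'a' x 1 => "a1"
  'c' x 1 => "c1"
  'b' x 6 => "b6"
  'c' x 1 => "c1"
Compressed: "a1c1b6c1"
Compressed length: 8

8


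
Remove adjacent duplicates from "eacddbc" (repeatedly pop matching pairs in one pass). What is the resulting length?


Input: eacddbc
Stack-based adjacent duplicate removal:
  Read 'e': push. Stack: e
  Read 'a': push. Stack: ea
  Read 'c': push. Stack: eac
  Read 'd': push. Stack: eacd
  Read 'd': matches stack top 'd' => pop. Stack: eac
  Read 'b': push. Stack: eacb
  Read 'c': push. Stack: eacbc
Final stack: "eacbc" (length 5)

5


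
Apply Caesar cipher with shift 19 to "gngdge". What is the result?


Caesar cipher: shift "gngdge" by 19
  'g' (pos 6) + 19 = pos 25 = 'z'
  'n' (pos 13) + 19 = pos 6 = 'g'
  'g' (pos 6) + 19 = pos 25 = 'z'
  'd' (pos 3) + 19 = pos 22 = 'w'
  'g' (pos 6) + 19 = pos 25 = 'z'
  'e' (pos 4) + 19 = pos 23 = 'x'
Result: zgzwzx

zgzwzx


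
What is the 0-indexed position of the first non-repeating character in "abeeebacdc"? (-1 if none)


Input: abeeebacdc
Character frequencies:
  'a': 2
  'b': 2
  'c': 2
  'd': 1
  'e': 3
Scanning left to right for freq == 1:
  Position 0 ('a'): freq=2, skip
  Position 1 ('b'): freq=2, skip
  Position 2 ('e'): freq=3, skip
  Position 3 ('e'): freq=3, skip
  Position 4 ('e'): freq=3, skip
  Position 5 ('b'): freq=2, skip
  Position 6 ('a'): freq=2, skip
  Position 7 ('c'): freq=2, skip
  Position 8 ('d'): unique! => answer = 8

8


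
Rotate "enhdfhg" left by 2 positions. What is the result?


Input: "enhdfhg", rotate left by 2
First 2 characters: "en"
Remaining characters: "hdfhg"
Concatenate remaining + first: "hdfhg" + "en" = "hdfhgen"

hdfhgen


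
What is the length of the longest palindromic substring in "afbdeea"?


Input: "afbdeea"
Checking substrings for palindromes:
  [4:6] "ee" (len 2) => palindrome
Longest palindromic substring: "ee" with length 2

2


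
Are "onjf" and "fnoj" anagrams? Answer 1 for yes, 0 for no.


Strings: "onjf", "fnoj"
Sorted first:  fjno
Sorted second: fjno
Sorted forms match => anagrams

1


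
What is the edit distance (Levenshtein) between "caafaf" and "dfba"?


Computing edit distance: "caafaf" -> "dfba"
DP table:
           d    f    b    a
      0    1    2    3    4
  c   1    1    2    3    4
  a   2    2    2    3    3
  a   3    3    3    3    3
  f   4    4    3    4    4
  a   5    5    4    4    4
  f   6    6    5    5    5
Edit distance = dp[6][4] = 5

5


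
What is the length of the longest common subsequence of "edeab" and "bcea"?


LCS of "edeab" and "bcea"
DP table:
           b    c    e    a
      0    0    0    0    0
  e   0    0    0    1    1
  d   0    0    0    1    1
  e   0    0    0    1    1
  a   0    0    0    1    2
  b   0    1    1    1    2
LCS length = dp[5][4] = 2

2


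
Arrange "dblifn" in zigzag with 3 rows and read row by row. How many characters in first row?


Zigzag "dblifn" into 3 rows:
Placing characters:
  'd' => row 0
  'b' => row 1
  'l' => row 2
  'i' => row 1
  'f' => row 0
  'n' => row 1
Rows:
  Row 0: "df"
  Row 1: "bin"
  Row 2: "l"
First row length: 2

2


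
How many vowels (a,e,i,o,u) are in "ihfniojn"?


Input: ihfniojn
Checking each character:
  'i' at position 0: vowel (running total: 1)
  'h' at position 1: consonant
  'f' at position 2: consonant
  'n' at position 3: consonant
  'i' at position 4: vowel (running total: 2)
  'o' at position 5: vowel (running total: 3)
  'j' at position 6: consonant
  'n' at position 7: consonant
Total vowels: 3

3


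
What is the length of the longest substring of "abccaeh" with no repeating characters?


Input: "abccaeh"
Sliding window (track last position of each char):
  Position 0 ('a'): window [0,0] length 1 -- new best
  Position 1 ('b'): window [0,1] length 2 -- new best
  Position 2 ('c'): window [0,2] length 3 -- new best
  Position 3 ('c'): repeat (last at 2), move window start to 3
  Position 3 ('c'): window [3,3] length 1
  Position 4 ('a'): window [3,4] length 2
  Position 5 ('e'): window [3,5] length 3
  Position 6 ('h'): window [3,6] length 4 -- new best
Longest substring with no repeats: "caeh" with length 4

4


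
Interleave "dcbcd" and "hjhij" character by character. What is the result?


Interleaving "dcbcd" and "hjhij":
  Position 0: 'd' from first, 'h' from second => "dh"
  Position 1: 'c' from first, 'j' from second => "cj"
  Position 2: 'b' from first, 'h' from second => "bh"
  Position 3: 'c' from first, 'i' from second => "ci"
  Position 4: 'd' from first, 'j' from second => "dj"
Result: dhcjbhcidj

dhcjbhcidj


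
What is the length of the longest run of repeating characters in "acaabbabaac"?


Input: "acaabbabaac"
Scanning for longest run:
  Position 1 ('c'): new char, reset run to 1
  Position 2 ('a'): new char, reset run to 1
  Position 3 ('a'): continues run of 'a', length=2
  Position 4 ('b'): new char, reset run to 1
  Position 5 ('b'): continues run of 'b', length=2
  Position 6 ('a'): new char, reset run to 1
  Position 7 ('b'): new char, reset run to 1
  Position 8 ('a'): new char, reset run to 1
  Position 9 ('a'): continues run of 'a', length=2
  Position 10 ('c'): new char, reset run to 1
Longest run: 'a' with length 2

2


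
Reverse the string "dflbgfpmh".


Input: dflbgfpmh
Reading characters right to left:
  Position 8: 'h'
  Position 7: 'm'
  Position 6: 'p'
  Position 5: 'f'
  Position 4: 'g'
  Position 3: 'b'
  Position 2: 'l'
  Position 1: 'f'
  Position 0: 'd'
Reversed: hmpfgblfd

hmpfgblfd


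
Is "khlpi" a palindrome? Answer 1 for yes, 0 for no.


Input: khlpi
Reversed: iplhk
  Compare pos 0 ('k') with pos 4 ('i'): MISMATCH
  Compare pos 1 ('h') with pos 3 ('p'): MISMATCH
Result: not a palindrome

0


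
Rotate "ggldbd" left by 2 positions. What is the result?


Input: "ggldbd", rotate left by 2
First 2 characters: "gg"
Remaining characters: "ldbd"
Concatenate remaining + first: "ldbd" + "gg" = "ldbdgg"

ldbdgg


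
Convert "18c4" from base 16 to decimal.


Input: "18c4" in base 16
Positional expansion:
  Digit '1' (value 1) x 16^3 = 4096
  Digit '8' (value 8) x 16^2 = 2048
  Digit 'c' (value 12) x 16^1 = 192
  Digit '4' (value 4) x 16^0 = 4
Sum = 6340

6340


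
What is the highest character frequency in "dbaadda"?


Input: dbaadda
Character counts:
  'a': 3
  'b': 1
  'd': 3
Maximum frequency: 3

3


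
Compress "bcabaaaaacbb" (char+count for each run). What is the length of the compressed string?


Input: bcabaaaaacbb
Runs:
  'b' x 1 => "b1"
  'c' x 1 => "c1"
  'a' x 1 => "a1"
  'b' x 1 => "b1"
  'a' x 5 => "a5"
  'c' x 1 => "c1"
  'b' x 2 => "b2"
Compressed: "b1c1a1b1a5c1b2"
Compressed length: 14

14


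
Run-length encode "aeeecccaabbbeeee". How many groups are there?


Input: aeeecccaabbbeeee
Scanning for consecutive runs:
  Group 1: 'a' x 1 (positions 0-0)
  Group 2: 'e' x 3 (positions 1-3)
  Group 3: 'c' x 3 (positions 4-6)
  Group 4: 'a' x 2 (positions 7-8)
  Group 5: 'b' x 3 (positions 9-11)
  Group 6: 'e' x 4 (positions 12-15)
Total groups: 6

6


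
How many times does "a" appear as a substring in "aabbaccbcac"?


Searching for "a" in "aabbaccbcac"
Scanning each position:
  Position 0: "a" => MATCH
  Position 1: "a" => MATCH
  Position 2: "b" => no
  Position 3: "b" => no
  Position 4: "a" => MATCH
  Position 5: "c" => no
  Position 6: "c" => no
  Position 7: "b" => no
  Position 8: "c" => no
  Position 9: "a" => MATCH
  Position 10: "c" => no
Total occurrences: 4

4


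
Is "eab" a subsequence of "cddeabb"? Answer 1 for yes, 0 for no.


Check if "eab" is a subsequence of "cddeabb"
Greedy scan:
  Position 0 ('c'): no match needed
  Position 1 ('d'): no match needed
  Position 2 ('d'): no match needed
  Position 3 ('e'): matches sub[0] = 'e'
  Position 4 ('a'): matches sub[1] = 'a'
  Position 5 ('b'): matches sub[2] = 'b'
  Position 6 ('b'): no match needed
All 3 characters matched => is a subsequence

1


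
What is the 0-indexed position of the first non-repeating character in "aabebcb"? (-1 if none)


Input: aabebcb
Character frequencies:
  'a': 2
  'b': 3
  'c': 1
  'e': 1
Scanning left to right for freq == 1:
  Position 0 ('a'): freq=2, skip
  Position 1 ('a'): freq=2, skip
  Position 2 ('b'): freq=3, skip
  Position 3 ('e'): unique! => answer = 3

3


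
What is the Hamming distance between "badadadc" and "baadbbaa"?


Comparing "badadadc" and "baadbbaa" position by position:
  Position 0: 'b' vs 'b' => same
  Position 1: 'a' vs 'a' => same
  Position 2: 'd' vs 'a' => differ
  Position 3: 'a' vs 'd' => differ
  Position 4: 'd' vs 'b' => differ
  Position 5: 'a' vs 'b' => differ
  Position 6: 'd' vs 'a' => differ
  Position 7: 'c' vs 'a' => differ
Total differences (Hamming distance): 6

6


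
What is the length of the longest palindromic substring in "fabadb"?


Input: "fabadb"
Checking substrings for palindromes:
  [1:4] "aba" (len 3) => palindrome
Longest palindromic substring: "aba" with length 3

3


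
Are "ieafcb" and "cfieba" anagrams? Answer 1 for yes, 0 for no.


Strings: "ieafcb", "cfieba"
Sorted first:  abcefi
Sorted second: abcefi
Sorted forms match => anagrams

1


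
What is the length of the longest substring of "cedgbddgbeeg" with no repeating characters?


Input: "cedgbddgbeeg"
Sliding window (track last position of each char):
  Position 0 ('c'): window [0,0] length 1 -- new best
  Position 1 ('e'): window [0,1] length 2 -- new best
  Position 2 ('d'): window [0,2] length 3 -- new best
  Position 3 ('g'): window [0,3] length 4 -- new best
  Position 4 ('b'): window [0,4] length 5 -- new best
  Position 5 ('d'): repeat (last at 2), move window start to 3
  Position 5 ('d'): window [3,5] length 3
  Position 6 ('d'): repeat (last at 5), move window start to 6
  Position 6 ('d'): window [6,6] length 1
  Position 7 ('g'): window [6,7] length 2
  Position 8 ('b'): window [6,8] length 3
  Position 9 ('e'): window [6,9] length 4
  Position 10 ('e'): repeat (last at 9), move window start to 10
  Position 10 ('e'): window [10,10] length 1
  Position 11 ('g'): window [10,11] length 2
Longest substring with no repeats: "cedgb" with length 5

5


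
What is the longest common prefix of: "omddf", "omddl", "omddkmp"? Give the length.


Words: omddf, omddl, omddkmp
  Position 0: all 'o' => match
  Position 1: all 'm' => match
  Position 2: all 'd' => match
  Position 3: all 'd' => match
  Position 4: ('f', 'l', 'k') => mismatch, stop
LCP = "omdd" (length 4)

4


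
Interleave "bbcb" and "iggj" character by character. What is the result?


Interleaving "bbcb" and "iggj":
  Position 0: 'b' from first, 'i' from second => "bi"
  Position 1: 'b' from first, 'g' from second => "bg"
  Position 2: 'c' from first, 'g' from second => "cg"
  Position 3: 'b' from first, 'j' from second => "bj"
Result: bibgcgbj

bibgcgbj


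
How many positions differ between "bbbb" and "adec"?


Comparing "bbbb" and "adec" position by position:
  Position 0: 'b' vs 'a' => DIFFER
  Position 1: 'b' vs 'd' => DIFFER
  Position 2: 'b' vs 'e' => DIFFER
  Position 3: 'b' vs 'c' => DIFFER
Positions that differ: 4

4


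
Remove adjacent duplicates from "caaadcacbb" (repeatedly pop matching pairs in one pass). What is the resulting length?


Input: caaadcacbb
Stack-based adjacent duplicate removal:
  Read 'c': push. Stack: c
  Read 'a': push. Stack: ca
  Read 'a': matches stack top 'a' => pop. Stack: c
  Read 'a': push. Stack: ca
  Read 'd': push. Stack: cad
  Read 'c': push. Stack: cadc
  Read 'a': push. Stack: cadca
  Read 'c': push. Stack: cadcac
  Read 'b': push. Stack: cadcacb
  Read 'b': matches stack top 'b' => pop. Stack: cadcac
Final stack: "cadcac" (length 6)

6


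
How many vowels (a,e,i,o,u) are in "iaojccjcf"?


Input: iaojccjcf
Checking each character:
  'i' at position 0: vowel (running total: 1)
  'a' at position 1: vowel (running total: 2)
  'o' at position 2: vowel (running total: 3)
  'j' at position 3: consonant
  'c' at position 4: consonant
  'c' at position 5: consonant
  'j' at position 6: consonant
  'c' at position 7: consonant
  'f' at position 8: consonant
Total vowels: 3

3


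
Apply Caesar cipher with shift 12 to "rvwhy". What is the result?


Caesar cipher: shift "rvwhy" by 12
  'r' (pos 17) + 12 = pos 3 = 'd'
  'v' (pos 21) + 12 = pos 7 = 'h'
  'w' (pos 22) + 12 = pos 8 = 'i'
  'h' (pos 7) + 12 = pos 19 = 't'
  'y' (pos 24) + 12 = pos 10 = 'k'
Result: dhitk

dhitk


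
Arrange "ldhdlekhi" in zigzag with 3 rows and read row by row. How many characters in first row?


Zigzag "ldhdlekhi" into 3 rows:
Placing characters:
  'l' => row 0
  'd' => row 1
  'h' => row 2
  'd' => row 1
  'l' => row 0
  'e' => row 1
  'k' => row 2
  'h' => row 1
  'i' => row 0
Rows:
  Row 0: "lli"
  Row 1: "ddeh"
  Row 2: "hk"
First row length: 3

3


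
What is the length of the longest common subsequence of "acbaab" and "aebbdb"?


LCS of "acbaab" and "aebbdb"
DP table:
           a    e    b    b    d    b
      0    0    0    0    0    0    0
  a   0    1    1    1    1    1    1
  c   0    1    1    1    1    1    1
  b   0    1    1    2    2    2    2
  a   0    1    1    2    2    2    2
  a   0    1    1    2    2    2    2
  b   0    1    1    2    3    3    3
LCS length = dp[6][6] = 3

3


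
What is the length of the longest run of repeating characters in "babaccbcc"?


Input: "babaccbcc"
Scanning for longest run:
  Position 1 ('a'): new char, reset run to 1
  Position 2 ('b'): new char, reset run to 1
  Position 3 ('a'): new char, reset run to 1
  Position 4 ('c'): new char, reset run to 1
  Position 5 ('c'): continues run of 'c', length=2
  Position 6 ('b'): new char, reset run to 1
  Position 7 ('c'): new char, reset run to 1
  Position 8 ('c'): continues run of 'c', length=2
Longest run: 'c' with length 2

2


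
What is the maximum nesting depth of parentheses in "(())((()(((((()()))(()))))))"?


Input: "(())((()(((((()()))(()))))))"
Tracking depth:
  Position 0 '(': depth becomes 1
  Position 1 '(': depth becomes 2
  Position 2 ')': depth becomes 1
  Position 3 ')': depth becomes 0
  Position 4 '(': depth becomes 1
  Position 5 '(': depth becomes 2
  Position 6 '(': depth becomes 3
  Position 7 ')': depth becomes 2
  Position 8 '(': depth becomes 3
  Position 9 '(': depth becomes 4
  Position 10 '(': depth becomes 5
  Position 11 '(': depth becomes 6
  Position 12 '(': depth becomes 7
  Position 13 '(': depth becomes 8
  Position 14 ')': depth becomes 7
  Position 15 '(': depth becomes 8
  Position 16 ')': depth becomes 7
  Position 17 ')': depth becomes 6
  Position 18 ')': depth becomes 5
  Position 19 '(': depth becomes 6
  Position 20 '(': depth becomes 7
  Position 21 ')': depth becomes 6
  Position 22 ')': depth becomes 5
  Position 23 ')': depth becomes 4
  Position 24 ')': depth becomes 3
  Position 25 ')': depth becomes 2
  Position 26 ')': depth becomes 1
  Position 27 ')': depth becomes 0
Maximum depth reached: 8

8


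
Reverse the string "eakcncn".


Input: eakcncn
Reading characters right to left:
  Position 6: 'n'
  Position 5: 'c'
  Position 4: 'n'
  Position 3: 'c'
  Position 2: 'k'
  Position 1: 'a'
  Position 0: 'e'
Reversed: ncnckae

ncnckae


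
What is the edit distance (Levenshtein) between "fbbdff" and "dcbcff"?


Computing edit distance: "fbbdff" -> "dcbcff"
DP table:
           d    c    b    c    f    f
      0    1    2    3    4    5    6
  f   1    1    2    3    4    4    5
  b   2    2    2    2    3    4    5
  b   3    3    3    2    3    4    5
  d   4    3    4    3    3    4    5
  f   5    4    4    4    4    3    4
  f   6    5    5    5    5    4    3
Edit distance = dp[6][6] = 3

3


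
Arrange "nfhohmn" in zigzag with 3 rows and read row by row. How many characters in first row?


Zigzag "nfhohmn" into 3 rows:
Placing characters:
  'n' => row 0
  'f' => row 1
  'h' => row 2
  'o' => row 1
  'h' => row 0
  'm' => row 1
  'n' => row 2
Rows:
  Row 0: "nh"
  Row 1: "fom"
  Row 2: "hn"
First row length: 2

2


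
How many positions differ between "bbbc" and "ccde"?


Comparing "bbbc" and "ccde" position by position:
  Position 0: 'b' vs 'c' => DIFFER
  Position 1: 'b' vs 'c' => DIFFER
  Position 2: 'b' vs 'd' => DIFFER
  Position 3: 'c' vs 'e' => DIFFER
Positions that differ: 4

4


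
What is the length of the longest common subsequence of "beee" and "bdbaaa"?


LCS of "beee" and "bdbaaa"
DP table:
           b    d    b    a    a    a
      0    0    0    0    0    0    0
  b   0    1    1    1    1    1    1
  e   0    1    1    1    1    1    1
  e   0    1    1    1    1    1    1
  e   0    1    1    1    1    1    1
LCS length = dp[4][6] = 1

1


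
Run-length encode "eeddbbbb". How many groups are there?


Input: eeddbbbb
Scanning for consecutive runs:
  Group 1: 'e' x 2 (positions 0-1)
  Group 2: 'd' x 2 (positions 2-3)
  Group 3: 'b' x 4 (positions 4-7)
Total groups: 3

3


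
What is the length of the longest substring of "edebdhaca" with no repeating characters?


Input: "edebdhaca"
Sliding window (track last position of each char):
  Position 0 ('e'): window [0,0] length 1 -- new best
  Position 1 ('d'): window [0,1] length 2 -- new best
  Position 2 ('e'): repeat (last at 0), move window start to 1
  Position 2 ('e'): window [1,2] length 2
  Position 3 ('b'): window [1,3] length 3 -- new best
  Position 4 ('d'): repeat (last at 1), move window start to 2
  Position 4 ('d'): window [2,4] length 3
  Position 5 ('h'): window [2,5] length 4 -- new best
  Position 6 ('a'): window [2,6] length 5 -- new best
  Position 7 ('c'): window [2,7] length 6 -- new best
  Position 8 ('a'): repeat (last at 6), move window start to 7
  Position 8 ('a'): window [7,8] length 2
Longest substring with no repeats: "ebdhac" with length 6

6


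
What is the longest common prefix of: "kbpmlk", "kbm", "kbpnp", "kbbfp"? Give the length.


Words: kbpmlk, kbm, kbpnp, kbbfp
  Position 0: all 'k' => match
  Position 1: all 'b' => match
  Position 2: ('p', 'm', 'p', 'b') => mismatch, stop
LCP = "kb" (length 2)

2


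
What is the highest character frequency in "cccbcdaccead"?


Input: cccbcdaccead
Character counts:
  'a': 2
  'b': 1
  'c': 6
  'd': 2
  'e': 1
Maximum frequency: 6

6


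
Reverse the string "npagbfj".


Input: npagbfj
Reading characters right to left:
  Position 6: 'j'
  Position 5: 'f'
  Position 4: 'b'
  Position 3: 'g'
  Position 2: 'a'
  Position 1: 'p'
  Position 0: 'n'
Reversed: jfbgapn

jfbgapn


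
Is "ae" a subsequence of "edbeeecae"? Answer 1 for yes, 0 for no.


Check if "ae" is a subsequence of "edbeeecae"
Greedy scan:
  Position 0 ('e'): no match needed
  Position 1 ('d'): no match needed
  Position 2 ('b'): no match needed
  Position 3 ('e'): no match needed
  Position 4 ('e'): no match needed
  Position 5 ('e'): no match needed
  Position 6 ('c'): no match needed
  Position 7 ('a'): matches sub[0] = 'a'
  Position 8 ('e'): matches sub[1] = 'e'
All 2 characters matched => is a subsequence

1


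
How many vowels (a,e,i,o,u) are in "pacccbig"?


Input: pacccbig
Checking each character:
  'p' at position 0: consonant
  'a' at position 1: vowel (running total: 1)
  'c' at position 2: consonant
  'c' at position 3: consonant
  'c' at position 4: consonant
  'b' at position 5: consonant
  'i' at position 6: vowel (running total: 2)
  'g' at position 7: consonant
Total vowels: 2

2


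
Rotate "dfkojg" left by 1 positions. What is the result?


Input: "dfkojg", rotate left by 1
First 1 characters: "d"
Remaining characters: "fkojg"
Concatenate remaining + first: "fkojg" + "d" = "fkojgd"

fkojgd


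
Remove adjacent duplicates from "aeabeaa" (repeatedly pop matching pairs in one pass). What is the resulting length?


Input: aeabeaa
Stack-based adjacent duplicate removal:
  Read 'a': push. Stack: a
  Read 'e': push. Stack: ae
  Read 'a': push. Stack: aea
  Read 'b': push. Stack: aeab
  Read 'e': push. Stack: aeabe
  Read 'a': push. Stack: aeabea
  Read 'a': matches stack top 'a' => pop. Stack: aeabe
Final stack: "aeabe" (length 5)

5


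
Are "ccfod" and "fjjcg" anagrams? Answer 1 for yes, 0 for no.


Strings: "ccfod", "fjjcg"
Sorted first:  ccdfo
Sorted second: cfgjj
Differ at position 1: 'c' vs 'f' => not anagrams

0


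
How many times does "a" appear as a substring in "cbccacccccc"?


Searching for "a" in "cbccacccccc"
Scanning each position:
  Position 0: "c" => no
  Position 1: "b" => no
  Position 2: "c" => no
  Position 3: "c" => no
  Position 4: "a" => MATCH
  Position 5: "c" => no
  Position 6: "c" => no
  Position 7: "c" => no
  Position 8: "c" => no
  Position 9: "c" => no
  Position 10: "c" => no
Total occurrences: 1

1


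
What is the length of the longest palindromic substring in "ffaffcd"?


Input: "ffaffcd"
Checking substrings for palindromes:
  [0:5] "ffaff" (len 5) => palindrome
  [1:4] "faf" (len 3) => palindrome
  [0:2] "ff" (len 2) => palindrome
  [3:5] "ff" (len 2) => palindrome
Longest palindromic substring: "ffaff" with length 5

5


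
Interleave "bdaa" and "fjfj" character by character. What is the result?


Interleaving "bdaa" and "fjfj":
  Position 0: 'b' from first, 'f' from second => "bf"
  Position 1: 'd' from first, 'j' from second => "dj"
  Position 2: 'a' from first, 'f' from second => "af"
  Position 3: 'a' from first, 'j' from second => "aj"
Result: bfdjafaj

bfdjafaj


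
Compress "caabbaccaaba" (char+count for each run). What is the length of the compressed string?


Input: caabbaccaaba
Runs:
  'c' x 1 => "c1"
  'a' x 2 => "a2"
  'b' x 2 => "b2"
  'a' x 1 => "a1"
  'c' x 2 => "c2"
  'a' x 2 => "a2"
  'b' x 1 => "b1"
  'a' x 1 => "a1"
Compressed: "c1a2b2a1c2a2b1a1"
Compressed length: 16

16


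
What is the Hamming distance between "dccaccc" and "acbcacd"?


Comparing "dccaccc" and "acbcacd" position by position:
  Position 0: 'd' vs 'a' => differ
  Position 1: 'c' vs 'c' => same
  Position 2: 'c' vs 'b' => differ
  Position 3: 'a' vs 'c' => differ
  Position 4: 'c' vs 'a' => differ
  Position 5: 'c' vs 'c' => same
  Position 6: 'c' vs 'd' => differ
Total differences (Hamming distance): 5

5


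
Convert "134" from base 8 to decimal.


Input: "134" in base 8
Positional expansion:
  Digit '1' (value 1) x 8^2 = 64
  Digit '3' (value 3) x 8^1 = 24
  Digit '4' (value 4) x 8^0 = 4
Sum = 92

92


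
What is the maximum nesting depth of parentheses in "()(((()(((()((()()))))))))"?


Input: "()(((()(((()((()()))))))))"
Tracking depth:
  Position 0 '(': depth becomes 1
  Position 1 ')': depth becomes 0
  Position 2 '(': depth becomes 1
  Position 3 '(': depth becomes 2
  Position 4 '(': depth becomes 3
  Position 5 '(': depth becomes 4
  Position 6 ')': depth becomes 3
  Position 7 '(': depth becomes 4
  Position 8 '(': depth becomes 5
  Position 9 '(': depth becomes 6
  Position 10 '(': depth becomes 7
  Position 11 ')': depth becomes 6
  Position 12 '(': depth becomes 7
  Position 13 '(': depth becomes 8
  Position 14 '(': depth becomes 9
  Position 15 ')': depth becomes 8
  Position 16 '(': depth becomes 9
  Position 17 ')': depth becomes 8
  Position 18 ')': depth becomes 7
  Position 19 ')': depth becomes 6
  Position 20 ')': depth becomes 5
  Position 21 ')': depth becomes 4
  Position 22 ')': depth becomes 3
  Position 23 ')': depth becomes 2
  Position 24 ')': depth becomes 1
  Position 25 ')': depth becomes 0
Maximum depth reached: 9

9


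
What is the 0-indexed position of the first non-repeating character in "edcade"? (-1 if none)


Input: edcade
Character frequencies:
  'a': 1
  'c': 1
  'd': 2
  'e': 2
Scanning left to right for freq == 1:
  Position 0 ('e'): freq=2, skip
  Position 1 ('d'): freq=2, skip
  Position 2 ('c'): unique! => answer = 2

2


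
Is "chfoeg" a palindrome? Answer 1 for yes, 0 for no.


Input: chfoeg
Reversed: geofhc
  Compare pos 0 ('c') with pos 5 ('g'): MISMATCH
  Compare pos 1 ('h') with pos 4 ('e'): MISMATCH
  Compare pos 2 ('f') with pos 3 ('o'): MISMATCH
Result: not a palindrome

0


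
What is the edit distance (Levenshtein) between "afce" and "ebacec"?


Computing edit distance: "afce" -> "ebacec"
DP table:
           e    b    a    c    e    c
      0    1    2    3    4    5    6
  a   1    1    2    2    3    4    5
  f   2    2    2    3    3    4    5
  c   3    3    3    3    3    4    4
  e   4    3    4    4    4    3    4
Edit distance = dp[4][6] = 4

4


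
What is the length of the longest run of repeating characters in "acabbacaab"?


Input: "acabbacaab"
Scanning for longest run:
  Position 1 ('c'): new char, reset run to 1
  Position 2 ('a'): new char, reset run to 1
  Position 3 ('b'): new char, reset run to 1
  Position 4 ('b'): continues run of 'b', length=2
  Position 5 ('a'): new char, reset run to 1
  Position 6 ('c'): new char, reset run to 1
  Position 7 ('a'): new char, reset run to 1
  Position 8 ('a'): continues run of 'a', length=2
  Position 9 ('b'): new char, reset run to 1
Longest run: 'b' with length 2

2


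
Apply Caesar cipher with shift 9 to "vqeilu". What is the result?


Caesar cipher: shift "vqeilu" by 9
  'v' (pos 21) + 9 = pos 4 = 'e'
  'q' (pos 16) + 9 = pos 25 = 'z'
  'e' (pos 4) + 9 = pos 13 = 'n'
  'i' (pos 8) + 9 = pos 17 = 'r'
  'l' (pos 11) + 9 = pos 20 = 'u'
  'u' (pos 20) + 9 = pos 3 = 'd'
Result: eznrud

eznrud


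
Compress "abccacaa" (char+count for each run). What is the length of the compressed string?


Input: abccacaa
Runs:
  'a' x 1 => "a1"
  'b' x 1 => "b1"
  'c' x 2 => "c2"
  'a' x 1 => "a1"
  'c' x 1 => "c1"
  'a' x 2 => "a2"
Compressed: "a1b1c2a1c1a2"
Compressed length: 12

12


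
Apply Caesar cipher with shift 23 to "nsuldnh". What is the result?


Caesar cipher: shift "nsuldnh" by 23
  'n' (pos 13) + 23 = pos 10 = 'k'
  's' (pos 18) + 23 = pos 15 = 'p'
  'u' (pos 20) + 23 = pos 17 = 'r'
  'l' (pos 11) + 23 = pos 8 = 'i'
  'd' (pos 3) + 23 = pos 0 = 'a'
  'n' (pos 13) + 23 = pos 10 = 'k'
  'h' (pos 7) + 23 = pos 4 = 'e'
Result: kpriake

kpriake


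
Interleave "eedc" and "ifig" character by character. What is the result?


Interleaving "eedc" and "ifig":
  Position 0: 'e' from first, 'i' from second => "ei"
  Position 1: 'e' from first, 'f' from second => "ef"
  Position 2: 'd' from first, 'i' from second => "di"
  Position 3: 'c' from first, 'g' from second => "cg"
Result: eiefdicg

eiefdicg


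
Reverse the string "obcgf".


Input: obcgf
Reading characters right to left:
  Position 4: 'f'
  Position 3: 'g'
  Position 2: 'c'
  Position 1: 'b'
  Position 0: 'o'
Reversed: fgcbo

fgcbo


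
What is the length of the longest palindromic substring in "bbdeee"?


Input: "bbdeee"
Checking substrings for palindromes:
  [3:6] "eee" (len 3) => palindrome
  [0:2] "bb" (len 2) => palindrome
  [3:5] "ee" (len 2) => palindrome
  [4:6] "ee" (len 2) => palindrome
Longest palindromic substring: "eee" with length 3

3


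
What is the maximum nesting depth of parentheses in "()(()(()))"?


Input: "()(()(()))"
Tracking depth:
  Position 0 '(': depth becomes 1
  Position 1 ')': depth becomes 0
  Position 2 '(': depth becomes 1
  Position 3 '(': depth becomes 2
  Position 4 ')': depth becomes 1
  Position 5 '(': depth becomes 2
  Position 6 '(': depth becomes 3
  Position 7 ')': depth becomes 2
  Position 8 ')': depth becomes 1
  Position 9 ')': depth becomes 0
Maximum depth reached: 3

3


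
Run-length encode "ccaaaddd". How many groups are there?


Input: ccaaaddd
Scanning for consecutive runs:
  Group 1: 'c' x 2 (positions 0-1)
  Group 2: 'a' x 3 (positions 2-4)
  Group 3: 'd' x 3 (positions 5-7)
Total groups: 3

3


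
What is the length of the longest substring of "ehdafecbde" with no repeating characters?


Input: "ehdafecbde"
Sliding window (track last position of each char):
  Position 0 ('e'): window [0,0] length 1 -- new best
  Position 1 ('h'): window [0,1] length 2 -- new best
  Position 2 ('d'): window [0,2] length 3 -- new best
  Position 3 ('a'): window [0,3] length 4 -- new best
  Position 4 ('f'): window [0,4] length 5 -- new best
  Position 5 ('e'): repeat (last at 0), move window start to 1
  Position 5 ('e'): window [1,5] length 5
  Position 6 ('c'): window [1,6] length 6 -- new best
  Position 7 ('b'): window [1,7] length 7 -- new best
  Position 8 ('d'): repeat (last at 2), move window start to 3
  Position 8 ('d'): window [3,8] length 6
  Position 9 ('e'): repeat (last at 5), move window start to 6
  Position 9 ('e'): window [6,9] length 4
Longest substring with no repeats: "hdafecb" with length 7

7


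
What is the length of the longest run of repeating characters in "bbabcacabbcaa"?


Input: "bbabcacabbcaa"
Scanning for longest run:
  Position 1 ('b'): continues run of 'b', length=2
  Position 2 ('a'): new char, reset run to 1
  Position 3 ('b'): new char, reset run to 1
  Position 4 ('c'): new char, reset run to 1
  Position 5 ('a'): new char, reset run to 1
  Position 6 ('c'): new char, reset run to 1
  Position 7 ('a'): new char, reset run to 1
  Position 8 ('b'): new char, reset run to 1
  Position 9 ('b'): continues run of 'b', length=2
  Position 10 ('c'): new char, reset run to 1
  Position 11 ('a'): new char, reset run to 1
  Position 12 ('a'): continues run of 'a', length=2
Longest run: 'b' with length 2

2
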